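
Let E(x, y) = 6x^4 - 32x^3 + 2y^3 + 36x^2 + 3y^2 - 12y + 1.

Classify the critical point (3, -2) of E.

saddle point

The mixed partial ∂²E/∂x∂y is 0, so the Hessian at any point is diag(E_xx, E_yy) = diag(24(3x^2 - 8x + 3), 6(2y + 1)).
At (3, -2): H = diag(144, -18).
The eigenvalues have opposite signs, so H is indefinite: a saddle point.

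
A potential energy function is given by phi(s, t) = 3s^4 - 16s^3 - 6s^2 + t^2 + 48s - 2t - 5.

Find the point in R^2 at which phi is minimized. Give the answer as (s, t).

(4, 1)

phi(s,t) separates as P(s) + Q(t) − 5, so its minimum is min P + min Q − 5.
P'(s) = 12(s - 4)(s - 1)(s + 1) vanishes at s ∈ {-1, 1, 4}; Q'(t) = 2(t - 1) vanishes at t ∈ {1}.
Local minima of P (where P''>0): P(-1)=-35, P(4)=-160. Local minima of Q: Q(1)=-1.
So the global minimum of phi is P(4) + Q(1) − 5 = -160 − 1 − 5 = -166, attained at (4, 1).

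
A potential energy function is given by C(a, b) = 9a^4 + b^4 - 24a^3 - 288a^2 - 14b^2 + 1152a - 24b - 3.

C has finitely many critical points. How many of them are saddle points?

C separates as a function of a plus a function of b, so ∇C=0 decouples.
∂C/∂a = 36(a - 4)(a - 2)(a + 4) = 0 at a ∈ {-4, 2, 4}; ∂C/∂b = 4(b - 3)(b + 1)(b + 2) = 0 at b ∈ {-2, -1, 3}.
The Hessian is diagonal: diag(C_aa, C_bb). Second derivatives: C_aa(-4)=1728, C_aa(2)=-432, C_aa(4)=576; C_bb(-2)=20, C_bb(-1)=-16, C_bb(3)=80.
Saddle points occur where the two diagonal entries have opposite signs: (-4, -1), (2, -2), (2, 3), (4, -1). Count: 4.

4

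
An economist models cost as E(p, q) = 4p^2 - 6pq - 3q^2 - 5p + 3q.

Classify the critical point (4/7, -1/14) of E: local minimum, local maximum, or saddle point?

saddle point

The Hessian of E is constant: H = [[8, -6], [-6, -6]].
det(H) = 8·(-6) − (-6)² = -84.
Since det(H) < 0, H is indefinite and the critical point is a saddle point.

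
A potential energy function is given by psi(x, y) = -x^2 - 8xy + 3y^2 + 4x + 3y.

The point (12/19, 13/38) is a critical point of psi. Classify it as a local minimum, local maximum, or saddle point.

The Hessian of psi is constant: H = [[-2, -8], [-8, 6]].
det(H) = (-2)·6 − (-8)² = -76.
Since det(H) < 0, H is indefinite and the critical point is a saddle point.

saddle point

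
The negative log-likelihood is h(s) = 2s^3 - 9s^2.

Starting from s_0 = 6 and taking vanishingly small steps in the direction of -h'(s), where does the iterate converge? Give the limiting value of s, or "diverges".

h'(s) = 6s(s - 3), so h'(6) = 108.
Gradient descent moves in the -h' direction, i.e. s is decreasing.
The nearest critical point in that direction is s = 3, where h'' = 18 > 0 (a local minimum). The iterate converges there.

3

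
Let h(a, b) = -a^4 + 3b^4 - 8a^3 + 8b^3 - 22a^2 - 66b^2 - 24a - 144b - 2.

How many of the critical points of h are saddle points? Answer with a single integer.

h separates as a function of a plus a function of b, so ∇h=0 decouples.
∂h/∂a = -4(a + 1)(a + 2)(a + 3) = 0 at a ∈ {-3, -2, -1}; ∂h/∂b = 12(b - 3)(b + 1)(b + 4) = 0 at b ∈ {-4, -1, 3}.
The Hessian is diagonal: diag(h_aa, h_bb). Second derivatives: h_aa(-3)=-8, h_aa(-2)=4, h_aa(-1)=-8; h_bb(-4)=252, h_bb(-1)=-144, h_bb(3)=336.
Saddle points occur where the two diagonal entries have opposite signs: (-3, -4), (-3, 3), (-2, -1), (-1, -4), (-1, 3). Count: 5.

5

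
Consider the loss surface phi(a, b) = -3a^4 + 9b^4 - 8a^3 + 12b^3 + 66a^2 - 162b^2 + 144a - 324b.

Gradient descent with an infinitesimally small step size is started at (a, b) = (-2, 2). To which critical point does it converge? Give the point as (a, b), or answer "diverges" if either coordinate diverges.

(-1, 3)

phi is separable, so gradient descent decouples: a follows -∂phi/∂a, b follows -∂phi/∂b.
∂phi/∂a = -12(a - 3)(a + 1)(a + 4); at a=-2 this is -120, so a increases.
∂phi/∂b = 36(b - 3)(b + 1)(b + 3); at b=2 this is -540, so b increases.
a converges to its nearest critical value -1 (a local min of the a-part); b converges to 3. The iterate converges to (-1, 3).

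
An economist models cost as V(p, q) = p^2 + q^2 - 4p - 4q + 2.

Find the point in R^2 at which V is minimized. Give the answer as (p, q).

V(p,q) separates as A(p) + B(q) + 2, so its minimum is min A + min B + 2.
A'(p) = 2p - 4 vanishes at p ∈ {2}; B'(q) = 2q - 4 vanishes at q ∈ {2}.
Local minima of A (where A''>0): A(2)=-4. Local minima of B: B(2)=-4.
So the global minimum of V is A(2) + B(2) + 2 = -4 − 4 + 2 = -6, attained at (2, 2).

(2, 2)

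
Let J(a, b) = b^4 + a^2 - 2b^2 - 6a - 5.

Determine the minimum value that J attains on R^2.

J(a,b) separates as P(a) + Q(b) − 5, so its minimum is min P + min Q − 5.
P'(a) = 2a - 6 vanishes at a ∈ {3}; Q'(b) = 4b(b - 1)(b + 1) vanishes at b ∈ {-1, 0, 1}.
Local minima of P (where P''>0): P(3)=-9. Local minima of Q: Q(-1)=-1, Q(1)=-1.
So the global minimum of J is P(3) + Q(-1) − 5 = -9 − 1 − 5 = -15, attained at (3, -1).

-15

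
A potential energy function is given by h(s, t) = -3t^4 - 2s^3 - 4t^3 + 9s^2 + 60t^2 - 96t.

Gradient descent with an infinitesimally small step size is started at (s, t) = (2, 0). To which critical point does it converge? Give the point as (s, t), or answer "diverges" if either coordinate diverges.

(0, 1)

h is separable, so gradient descent decouples: s follows -∂h/∂s, t follows -∂h/∂t.
∂h/∂s = -6s(s - 3); at s=2 this is 12, so s decreases.
∂h/∂t = -12(t - 2)(t - 1)(t + 4); at t=0 this is -96, so t increases.
s converges to its nearest critical value 0 (a local min of the s-part); t converges to 1. The iterate converges to (0, 1).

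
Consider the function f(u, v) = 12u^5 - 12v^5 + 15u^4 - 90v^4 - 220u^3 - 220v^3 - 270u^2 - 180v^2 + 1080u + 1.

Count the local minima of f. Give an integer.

f separates as a function of u plus a function of v, so ∇f=0 decouples.
∂f/∂u = 60(u - 3)(u - 1)(u + 2)(u + 3) = 0 at u ∈ {-3, -2, 1, 3}; ∂f/∂v = -60v(v + 1)(v + 2)(v + 3) = 0 at v ∈ {-3, -2, -1, 0}.
The Hessian is diagonal: diag(f_uu, f_vv). Second derivatives: f_uu(-3)=-1440, f_uu(-2)=900, f_uu(1)=-1440, f_uu(3)=3600; f_vv(-3)=360, f_vv(-2)=-120, f_vv(-1)=120, f_vv(0)=-360.
Local minima occur where both diagonal entries positive: (-2, -3), (-2, -1), (3, -3), (3, -1). Count: 4.

4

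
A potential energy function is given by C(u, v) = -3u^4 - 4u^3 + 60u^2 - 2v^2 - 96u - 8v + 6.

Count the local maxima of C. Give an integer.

2

C separates as a function of u plus a function of v, so ∇C=0 decouples.
∂C/∂u = -12(u - 2)(u - 1)(u + 4) = 0 at u ∈ {-4, 1, 2}; ∂C/∂v = -4(v + 2) = 0 at v ∈ {-2}.
The Hessian is diagonal: diag(C_uu, C_vv). Second derivatives: C_uu(-4)=-360, C_uu(1)=60, C_uu(2)=-72; C_vv(-2)=-4.
Local maxima occur where both diagonal entries negative: (-4, -2), (2, -2). Count: 2.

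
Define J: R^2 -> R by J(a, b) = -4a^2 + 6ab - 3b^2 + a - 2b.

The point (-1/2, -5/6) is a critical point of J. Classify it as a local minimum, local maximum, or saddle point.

local maximum

The Hessian of J is constant: H = [[-8, 6], [6, -6]].
det(H) = (-8)·(-6) − 6² = 12.
det(H) > 0 and tr(H) = -14 < 0, so H is negative definite and the point is a local maximum.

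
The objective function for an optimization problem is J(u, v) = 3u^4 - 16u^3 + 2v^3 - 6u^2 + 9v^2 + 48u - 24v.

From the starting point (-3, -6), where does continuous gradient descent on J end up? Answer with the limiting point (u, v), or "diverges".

diverges

J is separable, so gradient descent decouples: u follows -∂J/∂u, v follows -∂J/∂v.
∂J/∂u = 12(u - 4)(u - 1)(u + 1); at u=-3 this is -672, so u increases.
∂J/∂v = 6(v - 1)(v + 4); at v=-6 this is 84, so v decreases.
The v-coordinate has no critical point in that direction and runs off to infinity.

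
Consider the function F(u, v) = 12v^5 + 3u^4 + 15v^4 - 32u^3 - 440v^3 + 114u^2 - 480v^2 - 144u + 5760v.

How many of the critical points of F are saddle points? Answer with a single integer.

6

F separates as a function of u plus a function of v, so ∇F=0 decouples.
∂F/∂u = 12(u - 4)(u - 3)(u - 1) = 0 at u ∈ {1, 3, 4}; ∂F/∂v = 60(v - 4)(v - 2)(v + 3)(v + 4) = 0 at v ∈ {-4, -3, 2, 4}.
The Hessian is diagonal: diag(F_uu, F_vv). Second derivatives: F_uu(1)=72, F_uu(3)=-24, F_uu(4)=36; F_vv(-4)=-2880, F_vv(-3)=2100, F_vv(2)=-3600, F_vv(4)=6720.
Saddle points occur where the two diagonal entries have opposite signs: (1, -4), (1, 2), (3, -3), (3, 4), (4, -4), (4, 2). Count: 6.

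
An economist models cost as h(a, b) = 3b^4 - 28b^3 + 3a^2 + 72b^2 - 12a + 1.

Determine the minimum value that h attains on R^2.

-11

h(a,b) separates as P(a) + Q(b) + 1, so its minimum is min P + min Q + 1.
P'(a) = 6a - 12 vanishes at a ∈ {2}; Q'(b) = 12b(b - 4)(b - 3) vanishes at b ∈ {0, 3, 4}.
Local minima of P (where P''>0): P(2)=-12. Local minima of Q: Q(0)=0, Q(4)=128.
So the global minimum of h is P(2) + Q(0) + 1 = -12 + 0 + 1 = -11, attained at (2, 0).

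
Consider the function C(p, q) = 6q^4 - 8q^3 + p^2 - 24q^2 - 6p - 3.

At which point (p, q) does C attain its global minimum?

(3, 2)

C(p,q) separates as A(p) + B(q) − 3, so its minimum is min A + min B − 3.
A'(p) = 2p - 6 vanishes at p ∈ {3}; B'(q) = 24q(q - 2)(q + 1) vanishes at q ∈ {-1, 0, 2}.
Local minima of A (where A''>0): A(3)=-9. Local minima of B: B(-1)=-10, B(2)=-64.
So the global minimum of C is A(3) + B(2) − 3 = -9 − 64 − 3 = -76, attained at (3, 2).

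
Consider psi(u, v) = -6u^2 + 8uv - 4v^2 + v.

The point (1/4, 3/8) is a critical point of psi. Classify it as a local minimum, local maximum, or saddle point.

local maximum

The Hessian of psi is constant: H = [[-12, 8], [8, -8]].
det(H) = (-12)·(-8) − 8² = 32.
det(H) > 0 and tr(H) = -20 < 0, so H is negative definite and the point is a local maximum.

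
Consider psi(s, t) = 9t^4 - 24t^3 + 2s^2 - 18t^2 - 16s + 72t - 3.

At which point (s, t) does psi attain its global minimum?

(4, -1)

psi(s,t) separates as P(s) + Q(t) − 3, so its minimum is min P + min Q − 3.
P'(s) = 4s - 16 vanishes at s ∈ {4}; Q'(t) = 36(t - 2)(t - 1)(t + 1) vanishes at t ∈ {-1, 1, 2}.
Local minima of P (where P''>0): P(4)=-32. Local minima of Q: Q(-1)=-57, Q(2)=24.
So the global minimum of psi is P(4) + Q(-1) − 3 = -32 − 57 − 3 = -92, attained at (4, -1).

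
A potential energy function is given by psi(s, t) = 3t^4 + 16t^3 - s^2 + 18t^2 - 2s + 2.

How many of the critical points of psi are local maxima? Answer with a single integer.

1

psi separates as a function of s plus a function of t, so ∇psi=0 decouples.
∂psi/∂s = -2(s + 1) = 0 at s ∈ {-1}; ∂psi/∂t = 12t(t + 1)(t + 3) = 0 at t ∈ {-3, -1, 0}.
The Hessian is diagonal: diag(psi_ss, psi_tt). Second derivatives: psi_ss(-1)=-2; psi_tt(-3)=72, psi_tt(-1)=-24, psi_tt(0)=36.
Local maxima occur where both diagonal entries negative: (-1, -1). Count: 1.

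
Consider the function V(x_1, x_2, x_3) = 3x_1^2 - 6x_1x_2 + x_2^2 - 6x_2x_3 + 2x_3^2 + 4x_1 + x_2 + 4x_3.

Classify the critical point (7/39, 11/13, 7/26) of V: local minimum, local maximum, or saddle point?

The Hessian is constant: H = [[6, -6, 0], [-6, 2, -6], [0, -6, 4]].
Leading principal minors: Δ₁ = 6, Δ₂ = -24, Δ₃ = -312.
The minors fit neither the all-positive nor the alternating-sign pattern, so H is indefinite: a saddle point.

saddle point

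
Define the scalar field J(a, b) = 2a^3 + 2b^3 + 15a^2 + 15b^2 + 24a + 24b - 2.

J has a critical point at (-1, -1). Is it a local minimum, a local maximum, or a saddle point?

local minimum

The mixed partial ∂²J/∂a∂b is 0, so the Hessian at any point is diag(J_aa, J_bb) = diag(6(2a + 5), 6(2b + 5)).
At (-1, -1): H = diag(18, 18).
Both eigenvalues are positive, so H is positive definite: a local minimum.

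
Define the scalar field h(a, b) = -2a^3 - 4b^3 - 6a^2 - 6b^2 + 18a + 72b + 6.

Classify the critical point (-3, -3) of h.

local minimum

The mixed partial ∂²h/∂a∂b is 0, so the Hessian at any point is diag(h_aa, h_bb) = diag(-12(a + 1), -12(2b + 1)).
At (-3, -3): H = diag(24, 60).
Both eigenvalues are positive, so H is positive definite: a local minimum.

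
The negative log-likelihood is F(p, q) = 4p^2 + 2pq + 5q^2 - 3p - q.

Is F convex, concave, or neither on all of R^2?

F is quadratic, so its Hessian is the constant matrix H = [[8, 2], [2, 10]].
det(H) = 76, tr(H) = 18.
det(H) > 0 and tr(H) > 0, so H is positive definite everywhere: convex.

convex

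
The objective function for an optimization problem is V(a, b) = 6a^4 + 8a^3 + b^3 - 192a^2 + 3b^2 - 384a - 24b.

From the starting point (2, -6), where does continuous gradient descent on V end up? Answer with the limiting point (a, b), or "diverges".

diverges

V is separable, so gradient descent decouples: a follows -∂V/∂a, b follows -∂V/∂b.
∂V/∂a = 24(a - 4)(a + 1)(a + 4); at a=2 this is -864, so a increases.
∂V/∂b = 3(b - 2)(b + 4); at b=-6 this is 48, so b decreases.
The b-coordinate has no critical point in that direction and runs off to infinity.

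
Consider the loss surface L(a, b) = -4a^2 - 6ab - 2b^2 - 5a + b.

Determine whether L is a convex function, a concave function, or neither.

L is quadratic, so its Hessian is the constant matrix H = [[-8, -6], [-6, -4]].
det(H) = -4, tr(H) = -12.
det(H) < 0, so H is indefinite: neither convex nor concave.

neither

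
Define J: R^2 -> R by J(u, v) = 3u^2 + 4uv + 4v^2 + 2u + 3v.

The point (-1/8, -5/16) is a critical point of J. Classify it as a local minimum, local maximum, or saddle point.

local minimum

The Hessian of J is constant: H = [[6, 4], [4, 8]].
det(H) = 6·8 − 4² = 32.
det(H) > 0 and tr(H) = 14 > 0, so H is positive definite and the point is a local minimum.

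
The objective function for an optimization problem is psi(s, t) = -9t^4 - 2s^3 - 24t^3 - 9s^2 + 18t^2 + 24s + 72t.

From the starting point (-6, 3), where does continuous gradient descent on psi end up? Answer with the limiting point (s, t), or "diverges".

psi is separable, so gradient descent decouples: s follows -∂psi/∂s, t follows -∂psi/∂t.
∂psi/∂s = -6(s - 1)(s + 4); at s=-6 this is -84, so s increases.
∂psi/∂t = -36(t - 1)(t + 1)(t + 2); at t=3 this is -1440, so t increases.
The t-coordinate has no critical point in that direction and runs off to infinity.

diverges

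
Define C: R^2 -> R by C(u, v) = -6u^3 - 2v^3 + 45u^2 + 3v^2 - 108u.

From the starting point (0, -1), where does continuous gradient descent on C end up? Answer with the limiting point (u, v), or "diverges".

C is separable, so gradient descent decouples: u follows -∂C/∂u, v follows -∂C/∂v.
∂C/∂u = -18(u - 3)(u - 2); at u=0 this is -108, so u increases.
∂C/∂v = -6v(v - 1); at v=-1 this is -12, so v increases.
u converges to its nearest critical value 2 (a local min of the u-part); v converges to 0. The iterate converges to (2, 0).

(2, 0)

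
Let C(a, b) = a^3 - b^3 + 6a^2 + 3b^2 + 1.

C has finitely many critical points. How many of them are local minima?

1

C separates as a function of a plus a function of b, so ∇C=0 decouples.
∂C/∂a = 3a(a + 4) = 0 at a ∈ {-4, 0}; ∂C/∂b = -3b(b - 2) = 0 at b ∈ {0, 2}.
The Hessian is diagonal: diag(C_aa, C_bb). Second derivatives: C_aa(-4)=-12, C_aa(0)=12; C_bb(0)=6, C_bb(2)=-6.
Local minima occur where both diagonal entries positive: (0, 0). Count: 1.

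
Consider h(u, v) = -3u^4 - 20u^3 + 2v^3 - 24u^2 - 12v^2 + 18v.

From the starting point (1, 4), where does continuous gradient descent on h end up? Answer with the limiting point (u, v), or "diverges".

diverges

h is separable, so gradient descent decouples: u follows -∂h/∂u, v follows -∂h/∂v.
∂h/∂u = -12u(u + 1)(u + 4); at u=1 this is -120, so u increases.
∂h/∂v = 6(v - 3)(v - 1); at v=4 this is 18, so v decreases.
The u-coordinate has no critical point in that direction and runs off to infinity.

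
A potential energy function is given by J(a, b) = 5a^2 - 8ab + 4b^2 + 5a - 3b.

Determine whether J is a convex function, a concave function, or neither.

J is quadratic, so its Hessian is the constant matrix H = [[10, -8], [-8, 8]].
det(H) = 16, tr(H) = 18.
det(H) > 0 and tr(H) > 0, so H is positive definite everywhere: convex.

convex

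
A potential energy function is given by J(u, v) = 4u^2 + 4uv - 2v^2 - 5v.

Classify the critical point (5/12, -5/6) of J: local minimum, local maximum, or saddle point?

The Hessian of J is constant: H = [[8, 4], [4, -4]].
det(H) = 8·(-4) − 4² = -48.
Since det(H) < 0, H is indefinite and the critical point is a saddle point.

saddle point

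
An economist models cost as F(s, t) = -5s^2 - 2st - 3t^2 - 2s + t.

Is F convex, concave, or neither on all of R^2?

F is quadratic, so its Hessian is the constant matrix H = [[-10, -2], [-2, -6]].
det(H) = 56, tr(H) = -16.
det(H) > 0 and tr(H) < 0, so H is negative definite everywhere: concave.

concave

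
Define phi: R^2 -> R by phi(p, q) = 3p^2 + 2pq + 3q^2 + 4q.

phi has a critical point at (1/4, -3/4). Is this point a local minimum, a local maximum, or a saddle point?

The Hessian of phi is constant: H = [[6, 2], [2, 6]].
det(H) = 6·6 − 2² = 32.
det(H) > 0 and tr(H) = 12 > 0, so H is positive definite and the point is a local minimum.

local minimum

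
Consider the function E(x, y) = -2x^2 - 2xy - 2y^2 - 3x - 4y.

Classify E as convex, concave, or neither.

E is quadratic, so its Hessian is the constant matrix H = [[-4, -2], [-2, -4]].
det(H) = 12, tr(H) = -8.
det(H) > 0 and tr(H) < 0, so H is negative definite everywhere: concave.

concave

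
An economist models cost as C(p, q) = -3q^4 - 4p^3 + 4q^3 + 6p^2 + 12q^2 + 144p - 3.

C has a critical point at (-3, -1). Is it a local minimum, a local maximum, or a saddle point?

The mixed partial ∂²C/∂p∂q is 0, so the Hessian at any point is diag(C_pp, C_qq) = diag(12(-2p + 1), 12(-3q^2 + 2q + 2)).
At (-3, -1): H = diag(84, -36).
The eigenvalues have opposite signs, so H is indefinite: a saddle point.

saddle point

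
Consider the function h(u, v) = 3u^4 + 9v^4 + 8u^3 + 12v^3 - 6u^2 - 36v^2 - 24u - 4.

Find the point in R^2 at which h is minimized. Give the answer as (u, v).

h(u,v) separates as P(u) + Q(v) − 4, so its minimum is min P + min Q − 4.
P'(u) = 12(u - 1)(u + 1)(u + 2) vanishes at u ∈ {-2, -1, 1}; Q'(v) = 36v(v - 1)(v + 2) vanishes at v ∈ {-2, 0, 1}.
Local minima of P (where P''>0): P(-2)=8, P(1)=-19. Local minima of Q: Q(-2)=-96, Q(1)=-15.
So the global minimum of h is P(1) + Q(-2) − 4 = -19 − 96 − 4 = -119, attained at (1, -2).

(1, -2)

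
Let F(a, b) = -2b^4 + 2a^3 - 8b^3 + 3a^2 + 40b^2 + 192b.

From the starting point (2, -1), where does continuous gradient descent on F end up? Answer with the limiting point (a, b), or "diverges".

(0, -2)

F is separable, so gradient descent decouples: a follows -∂F/∂a, b follows -∂F/∂b.
∂F/∂a = 6a(a + 1); at a=2 this is 36, so a decreases.
∂F/∂b = -8(b - 3)(b + 2)(b + 4); at b=-1 this is 96, so b decreases.
a converges to its nearest critical value 0 (a local min of the a-part); b converges to -2. The iterate converges to (0, -2).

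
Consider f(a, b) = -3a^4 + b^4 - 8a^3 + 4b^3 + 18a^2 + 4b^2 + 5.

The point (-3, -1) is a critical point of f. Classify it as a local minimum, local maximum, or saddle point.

local maximum

The mixed partial ∂²f/∂a∂b is 0, so the Hessian at any point is diag(f_aa, f_bb) = diag(12(-3a^2 - 4a + 3), 4(3b^2 + 6b + 2)).
At (-3, -1): H = diag(-144, -4).
Both eigenvalues are negative, so H is negative definite: a local maximum.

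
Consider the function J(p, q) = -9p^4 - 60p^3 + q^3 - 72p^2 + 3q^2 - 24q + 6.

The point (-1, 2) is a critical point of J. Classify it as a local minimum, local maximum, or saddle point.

The mixed partial ∂²J/∂p∂q is 0, so the Hessian at any point is diag(J_pp, J_qq) = diag(-36(3p^2 + 10p + 4), 6(q + 1)).
At (-1, 2): H = diag(108, 18).
Both eigenvalues are positive, so H is positive definite: a local minimum.

local minimum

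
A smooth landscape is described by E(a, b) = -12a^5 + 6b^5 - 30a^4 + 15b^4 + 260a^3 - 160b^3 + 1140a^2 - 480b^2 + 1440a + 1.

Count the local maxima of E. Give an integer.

E separates as a function of a plus a function of b, so ∇E=0 decouples.
∂E/∂a = -60(a - 4)(a + 1)(a + 2)(a + 3) = 0 at a ∈ {-3, -2, -1, 4}; ∂E/∂b = 30b(b - 4)(b + 2)(b + 4) = 0 at b ∈ {-4, -2, 0, 4}.
The Hessian is diagonal: diag(E_aa, E_bb). Second derivatives: E_aa(-3)=840, E_aa(-2)=-360, E_aa(-1)=600, E_aa(4)=-12600; E_bb(-4)=-1920, E_bb(-2)=720, E_bb(0)=-960, E_bb(4)=5760.
Local maxima occur where both diagonal entries negative: (-2, -4), (-2, 0), (4, -4), (4, 0). Count: 4.

4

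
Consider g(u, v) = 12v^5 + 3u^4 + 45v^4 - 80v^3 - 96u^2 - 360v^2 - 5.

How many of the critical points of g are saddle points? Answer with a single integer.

6

g separates as a function of u plus a function of v, so ∇g=0 decouples.
∂g/∂u = 12u(u - 4)(u + 4) = 0 at u ∈ {-4, 0, 4}; ∂g/∂v = 60v(v - 2)(v + 2)(v + 3) = 0 at v ∈ {-3, -2, 0, 2}.
The Hessian is diagonal: diag(g_uu, g_vv). Second derivatives: g_uu(-4)=384, g_uu(0)=-192, g_uu(4)=384; g_vv(-3)=-900, g_vv(-2)=480, g_vv(0)=-720, g_vv(2)=2400.
Saddle points occur where the two diagonal entries have opposite signs: (-4, -3), (-4, 0), (0, -2), (0, 2), (4, -3), (4, 0). Count: 6.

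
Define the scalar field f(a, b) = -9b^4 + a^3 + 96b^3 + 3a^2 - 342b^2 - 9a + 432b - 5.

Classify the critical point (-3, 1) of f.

local maximum

The mixed partial ∂²f/∂a∂b is 0, so the Hessian at any point is diag(f_aa, f_bb) = diag(6(a + 1), 36(-3b^2 + 16b - 19)).
At (-3, 1): H = diag(-12, -216).
Both eigenvalues are negative, so H is negative definite: a local maximum.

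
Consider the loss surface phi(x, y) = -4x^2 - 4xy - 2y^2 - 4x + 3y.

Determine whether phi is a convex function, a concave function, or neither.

concave

phi is quadratic, so its Hessian is the constant matrix H = [[-8, -4], [-4, -4]].
det(H) = 16, tr(H) = -12.
det(H) > 0 and tr(H) < 0, so H is negative definite everywhere: concave.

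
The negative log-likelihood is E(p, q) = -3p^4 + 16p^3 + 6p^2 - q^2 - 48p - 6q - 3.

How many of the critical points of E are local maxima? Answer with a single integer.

E separates as a function of p plus a function of q, so ∇E=0 decouples.
∂E/∂p = -12(p - 4)(p - 1)(p + 1) = 0 at p ∈ {-1, 1, 4}; ∂E/∂q = -2(q + 3) = 0 at q ∈ {-3}.
The Hessian is diagonal: diag(E_pp, E_qq). Second derivatives: E_pp(-1)=-120, E_pp(1)=72, E_pp(4)=-180; E_qq(-3)=-2.
Local maxima occur where both diagonal entries negative: (-1, -3), (4, -3). Count: 2.

2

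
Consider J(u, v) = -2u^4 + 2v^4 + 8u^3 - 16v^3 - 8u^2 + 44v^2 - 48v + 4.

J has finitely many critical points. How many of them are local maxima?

2

J separates as a function of u plus a function of v, so ∇J=0 decouples.
∂J/∂u = -8u(u - 2)(u - 1) = 0 at u ∈ {0, 1, 2}; ∂J/∂v = 8(v - 3)(v - 2)(v - 1) = 0 at v ∈ {1, 2, 3}.
The Hessian is diagonal: diag(J_uu, J_vv). Second derivatives: J_uu(0)=-16, J_uu(1)=8, J_uu(2)=-16; J_vv(1)=16, J_vv(2)=-8, J_vv(3)=16.
Local maxima occur where both diagonal entries negative: (0, 2), (2, 2). Count: 2.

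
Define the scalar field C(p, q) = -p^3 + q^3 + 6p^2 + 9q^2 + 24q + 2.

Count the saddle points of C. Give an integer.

C separates as a function of p plus a function of q, so ∇C=0 decouples.
∂C/∂p = -3p(p - 4) = 0 at p ∈ {0, 4}; ∂C/∂q = 3(q + 2)(q + 4) = 0 at q ∈ {-4, -2}.
The Hessian is diagonal: diag(C_pp, C_qq). Second derivatives: C_pp(0)=12, C_pp(4)=-12; C_qq(-4)=-6, C_qq(-2)=6.
Saddle points occur where the two diagonal entries have opposite signs: (0, -4), (4, -2). Count: 2.

2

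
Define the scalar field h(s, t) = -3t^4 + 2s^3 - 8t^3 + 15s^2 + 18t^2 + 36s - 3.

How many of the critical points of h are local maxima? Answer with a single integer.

h separates as a function of s plus a function of t, so ∇h=0 decouples.
∂h/∂s = 6(s + 2)(s + 3) = 0 at s ∈ {-3, -2}; ∂h/∂t = -12t(t - 1)(t + 3) = 0 at t ∈ {-3, 0, 1}.
The Hessian is diagonal: diag(h_ss, h_tt). Second derivatives: h_ss(-3)=-6, h_ss(-2)=6; h_tt(-3)=-144, h_tt(0)=36, h_tt(1)=-48.
Local maxima occur where both diagonal entries negative: (-3, -3), (-3, 1). Count: 2.

2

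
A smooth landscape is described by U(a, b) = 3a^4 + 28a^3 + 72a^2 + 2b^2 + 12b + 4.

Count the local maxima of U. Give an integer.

0

U separates as a function of a plus a function of b, so ∇U=0 decouples.
∂U/∂a = 12a(a + 3)(a + 4) = 0 at a ∈ {-4, -3, 0}; ∂U/∂b = 4(b + 3) = 0 at b ∈ {-3}.
The Hessian is diagonal: diag(U_aa, U_bb). Second derivatives: U_aa(-4)=48, U_aa(-3)=-36, U_aa(0)=144; U_bb(-3)=4.
Local maxima occur where both diagonal entries negative: none. Count: 0.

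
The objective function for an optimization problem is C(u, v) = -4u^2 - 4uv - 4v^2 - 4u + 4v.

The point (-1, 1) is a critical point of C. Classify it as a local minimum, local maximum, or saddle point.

The Hessian of C is constant: H = [[-8, -4], [-4, -8]].
det(H) = (-8)·(-8) − (-4)² = 48.
det(H) > 0 and tr(H) = -16 < 0, so H is negative definite and the point is a local maximum.

local maximum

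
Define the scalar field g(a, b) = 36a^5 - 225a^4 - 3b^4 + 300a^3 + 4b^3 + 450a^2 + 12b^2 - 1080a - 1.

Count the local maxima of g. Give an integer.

4

g separates as a function of a plus a function of b, so ∇g=0 decouples.
∂g/∂a = 180(a - 3)(a - 2)(a - 1)(a + 1) = 0 at a ∈ {-1, 1, 2, 3}; ∂g/∂b = -12b(b - 2)(b + 1) = 0 at b ∈ {-1, 0, 2}.
The Hessian is diagonal: diag(g_aa, g_bb). Second derivatives: g_aa(-1)=-4320, g_aa(1)=720, g_aa(2)=-540, g_aa(3)=1440; g_bb(-1)=-36, g_bb(0)=24, g_bb(2)=-72.
Local maxima occur where both diagonal entries negative: (-1, -1), (-1, 2), (2, -1), (2, 2). Count: 4.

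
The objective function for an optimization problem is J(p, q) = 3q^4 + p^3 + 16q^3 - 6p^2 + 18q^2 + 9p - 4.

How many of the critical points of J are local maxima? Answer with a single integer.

J separates as a function of p plus a function of q, so ∇J=0 decouples.
∂J/∂p = 3(p - 3)(p - 1) = 0 at p ∈ {1, 3}; ∂J/∂q = 12q(q + 1)(q + 3) = 0 at q ∈ {-3, -1, 0}.
The Hessian is diagonal: diag(J_pp, J_qq). Second derivatives: J_pp(1)=-6, J_pp(3)=6; J_qq(-3)=72, J_qq(-1)=-24, J_qq(0)=36.
Local maxima occur where both diagonal entries negative: (1, -1). Count: 1.

1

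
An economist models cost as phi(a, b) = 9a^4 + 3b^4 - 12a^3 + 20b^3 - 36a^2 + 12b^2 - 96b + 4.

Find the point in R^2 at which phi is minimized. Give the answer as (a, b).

phi(a,b) separates as P(a) + Q(b) + 4, so its minimum is min P + min Q + 4.
P'(a) = 36a(a - 2)(a + 1) vanishes at a ∈ {-1, 0, 2}; Q'(b) = 12(b - 1)(b + 2)(b + 4) vanishes at b ∈ {-4, -2, 1}.
Local minima of P (where P''>0): P(-1)=-15, P(2)=-96. Local minima of Q: Q(-4)=64, Q(1)=-61.
So the global minimum of phi is P(2) + Q(1) + 4 = -96 − 61 + 4 = -153, attained at (2, 1).

(2, 1)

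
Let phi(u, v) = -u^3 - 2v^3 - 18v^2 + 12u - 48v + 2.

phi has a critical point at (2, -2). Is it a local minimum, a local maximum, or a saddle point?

local maximum

The mixed partial ∂²phi/∂u∂v is 0, so the Hessian at any point is diag(phi_uu, phi_vv) = diag(-6u, -12(v + 3)).
At (2, -2): H = diag(-12, -12).
Both eigenvalues are negative, so H is negative definite: a local maximum.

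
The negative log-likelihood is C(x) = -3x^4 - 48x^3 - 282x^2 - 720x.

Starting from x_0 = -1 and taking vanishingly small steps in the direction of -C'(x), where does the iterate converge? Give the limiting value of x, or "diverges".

diverges

C'(x) = -12(x + 3)(x + 4)(x + 5), so C'(-1) = -288.
Gradient descent moves in the -C' direction, i.e. x is increasing.
There is no critical point above x=-1, and C' keeps the same sign, so the iterate runs off to +∞.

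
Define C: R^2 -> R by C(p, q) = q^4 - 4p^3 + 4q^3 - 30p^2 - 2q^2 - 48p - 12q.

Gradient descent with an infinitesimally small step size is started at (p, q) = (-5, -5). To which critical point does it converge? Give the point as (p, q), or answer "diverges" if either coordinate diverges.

(-4, -3)

C is separable, so gradient descent decouples: p follows -∂C/∂p, q follows -∂C/∂q.
∂C/∂p = -12(p + 1)(p + 4); at p=-5 this is -48, so p increases.
∂C/∂q = 4(q - 1)(q + 1)(q + 3); at q=-5 this is -192, so q increases.
p converges to its nearest critical value -4 (a local min of the p-part); q converges to -3. The iterate converges to (-4, -3).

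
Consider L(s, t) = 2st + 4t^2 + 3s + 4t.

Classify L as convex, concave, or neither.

L is quadratic, so its Hessian is the constant matrix H = [[0, 2], [2, 8]].
det(H) = -4, tr(H) = 8.
det(H) < 0, so H is indefinite: neither convex nor concave.

neither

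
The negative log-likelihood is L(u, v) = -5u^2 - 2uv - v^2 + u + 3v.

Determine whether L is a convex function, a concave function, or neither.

concave

L is quadratic, so its Hessian is the constant matrix H = [[-10, -2], [-2, -2]].
det(H) = 16, tr(H) = -12.
det(H) > 0 and tr(H) < 0, so H is negative definite everywhere: concave.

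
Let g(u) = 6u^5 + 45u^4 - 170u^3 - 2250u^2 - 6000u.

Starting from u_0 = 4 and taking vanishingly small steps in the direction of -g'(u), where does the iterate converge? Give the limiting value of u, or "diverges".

g'(u) = 30(u - 5)(u + 2)(u + 4)(u + 5), so g'(4) = -12960.
Gradient descent moves in the -g' direction, i.e. u is increasing.
The nearest critical point in that direction is u = 5, where g'' = 18900 > 0 (a local minimum). The iterate converges there.

5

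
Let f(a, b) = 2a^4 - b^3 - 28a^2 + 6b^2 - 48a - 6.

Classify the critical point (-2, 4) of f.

saddle point

The mixed partial ∂²f/∂a∂b is 0, so the Hessian at any point is diag(f_aa, f_bb) = diag(8(3a^2 - 7), 6(-b + 2)).
At (-2, 4): H = diag(40, -12).
The eigenvalues have opposite signs, so H is indefinite: a saddle point.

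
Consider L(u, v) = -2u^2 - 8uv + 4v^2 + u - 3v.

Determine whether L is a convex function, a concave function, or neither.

L is quadratic, so its Hessian is the constant matrix H = [[-4, -8], [-8, 8]].
det(H) = -96, tr(H) = 4.
det(H) < 0, so H is indefinite: neither convex nor concave.

neither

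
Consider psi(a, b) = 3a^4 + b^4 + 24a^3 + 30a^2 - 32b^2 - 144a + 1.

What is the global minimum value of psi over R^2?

psi(a,b) separates as P(a) + Q(b) + 1, so its minimum is min P + min Q + 1.
P'(a) = 12(a - 1)(a + 3)(a + 4) vanishes at a ∈ {-4, -3, 1}; Q'(b) = 4b(b - 4)(b + 4) vanishes at b ∈ {-4, 0, 4}.
Local minima of P (where P''>0): P(-4)=288, P(1)=-87. Local minima of Q: Q(-4)=-256, Q(4)=-256.
So the global minimum of psi is P(1) + Q(-4) + 1 = -87 − 256 + 1 = -342, attained at (1, -4).

-342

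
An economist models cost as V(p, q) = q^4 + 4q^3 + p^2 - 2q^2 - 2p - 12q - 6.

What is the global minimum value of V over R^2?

-16

V(p,q) separates as A(p) + B(q) − 6, so its minimum is min A + min B − 6.
A'(p) = 2p - 2 vanishes at p ∈ {1}; B'(q) = 4(q - 1)(q + 1)(q + 3) vanishes at q ∈ {-3, -1, 1}.
Local minima of A (where A''>0): A(1)=-1. Local minima of B: B(-3)=-9, B(1)=-9.
So the global minimum of V is A(1) + B(-3) − 6 = -1 − 9 − 6 = -16, attained at (1, -3).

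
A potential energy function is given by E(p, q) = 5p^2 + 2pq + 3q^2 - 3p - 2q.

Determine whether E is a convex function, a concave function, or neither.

convex

E is quadratic, so its Hessian is the constant matrix H = [[10, 2], [2, 6]].
det(H) = 56, tr(H) = 16.
det(H) > 0 and tr(H) > 0, so H is positive definite everywhere: convex.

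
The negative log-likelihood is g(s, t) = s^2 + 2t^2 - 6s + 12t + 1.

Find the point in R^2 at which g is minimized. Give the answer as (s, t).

(3, -3)

g(s,t) separates as P(s) + Q(t) + 1, so its minimum is min P + min Q + 1.
P'(s) = 2s - 6 vanishes at s ∈ {3}; Q'(t) = 4(t + 3) vanishes at t ∈ {-3}.
Local minima of P (where P''>0): P(3)=-9. Local minima of Q: Q(-3)=-18.
So the global minimum of g is P(3) + Q(-3) + 1 = -9 − 18 + 1 = -26, attained at (3, -3).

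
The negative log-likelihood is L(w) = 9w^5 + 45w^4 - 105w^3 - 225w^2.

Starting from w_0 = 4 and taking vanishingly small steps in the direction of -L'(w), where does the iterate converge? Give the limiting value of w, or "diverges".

L'(w) = 45w(w - 2)(w + 1)(w + 5), so L'(4) = 16200.
Gradient descent moves in the -L' direction, i.e. w is decreasing.
The nearest critical point in that direction is w = 2, where L'' = 1890 > 0 (a local minimum). The iterate converges there.

2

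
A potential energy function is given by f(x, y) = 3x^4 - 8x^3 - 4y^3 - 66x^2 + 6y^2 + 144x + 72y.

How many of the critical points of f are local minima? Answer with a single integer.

f separates as a function of x plus a function of y, so ∇f=0 decouples.
∂f/∂x = 12(x - 4)(x - 1)(x + 3) = 0 at x ∈ {-3, 1, 4}; ∂f/∂y = -12(y - 3)(y + 2) = 0 at y ∈ {-2, 3}.
The Hessian is diagonal: diag(f_xx, f_yy). Second derivatives: f_xx(-3)=336, f_xx(1)=-144, f_xx(4)=252; f_yy(-2)=60, f_yy(3)=-60.
Local minima occur where both diagonal entries positive: (-3, -2), (4, -2). Count: 2.

2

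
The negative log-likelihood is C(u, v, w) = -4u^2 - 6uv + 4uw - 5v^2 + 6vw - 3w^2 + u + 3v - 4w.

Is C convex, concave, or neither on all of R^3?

concave

C is quadratic, so its Hessian is the constant matrix H = [[-8, -6, 4], [-6, -10, 6], [4, 6, -6]].
Leading principal minors: -8, 44, -104.
Signs alternate −, +, − ⇒ H ≺ 0 ⇒ concave.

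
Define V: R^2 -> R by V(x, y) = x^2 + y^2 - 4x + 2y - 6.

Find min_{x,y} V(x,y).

V(x,y) separates as P(x) + Q(y) − 6, so its minimum is min P + min Q − 6.
P'(x) = 2x - 4 vanishes at x ∈ {2}; Q'(y) = 2y + 2 vanishes at y ∈ {-1}.
Local minima of P (where P''>0): P(2)=-4. Local minima of Q: Q(-1)=-1.
So the global minimum of V is P(2) + Q(-1) − 6 = -4 − 1 − 6 = -11, attained at (2, -1).

-11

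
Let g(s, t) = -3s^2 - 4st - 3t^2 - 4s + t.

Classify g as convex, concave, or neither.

g is quadratic, so its Hessian is the constant matrix H = [[-6, -4], [-4, -6]].
det(H) = 20, tr(H) = -12.
det(H) > 0 and tr(H) < 0, so H is negative definite everywhere: concave.

concave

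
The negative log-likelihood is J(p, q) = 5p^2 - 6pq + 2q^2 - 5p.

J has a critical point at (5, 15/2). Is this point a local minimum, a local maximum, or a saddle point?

local minimum

The Hessian of J is constant: H = [[10, -6], [-6, 4]].
det(H) = 10·4 − (-6)² = 4.
det(H) > 0 and tr(H) = 14 > 0, so H is positive definite and the point is a local minimum.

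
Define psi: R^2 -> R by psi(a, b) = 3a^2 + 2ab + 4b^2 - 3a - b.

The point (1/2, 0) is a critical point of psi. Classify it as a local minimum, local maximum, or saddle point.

The Hessian of psi is constant: H = [[6, 2], [2, 8]].
det(H) = 6·8 − 2² = 44.
det(H) > 0 and tr(H) = 14 > 0, so H is positive definite and the point is a local minimum.

local minimum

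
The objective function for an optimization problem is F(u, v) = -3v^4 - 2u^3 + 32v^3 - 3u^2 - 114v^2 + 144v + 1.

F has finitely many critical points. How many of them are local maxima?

F separates as a function of u plus a function of v, so ∇F=0 decouples.
∂F/∂u = -6u(u + 1) = 0 at u ∈ {-1, 0}; ∂F/∂v = -12(v - 4)(v - 3)(v - 1) = 0 at v ∈ {1, 3, 4}.
The Hessian is diagonal: diag(F_uu, F_vv). Second derivatives: F_uu(-1)=6, F_uu(0)=-6; F_vv(1)=-72, F_vv(3)=24, F_vv(4)=-36.
Local maxima occur where both diagonal entries negative: (0, 1), (0, 4). Count: 2.

2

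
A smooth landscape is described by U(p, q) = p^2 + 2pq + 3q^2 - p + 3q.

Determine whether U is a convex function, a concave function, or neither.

U is quadratic, so its Hessian is the constant matrix H = [[2, 2], [2, 6]].
det(H) = 8, tr(H) = 8.
det(H) > 0 and tr(H) > 0, so H is positive definite everywhere: convex.

convex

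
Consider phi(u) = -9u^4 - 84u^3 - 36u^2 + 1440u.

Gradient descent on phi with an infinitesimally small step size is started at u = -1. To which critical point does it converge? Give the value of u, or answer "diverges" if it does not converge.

-4

phi'(u) = -36(u - 2)(u + 4)(u + 5), so phi'(-1) = 1296.
Gradient descent moves in the -phi' direction, i.e. u is decreasing.
The nearest critical point in that direction is u = -4, where phi'' = 216 > 0 (a local minimum). The iterate converges there.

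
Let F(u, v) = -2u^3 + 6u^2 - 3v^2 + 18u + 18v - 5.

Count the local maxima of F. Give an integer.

F separates as a function of u plus a function of v, so ∇F=0 decouples.
∂F/∂u = -6(u - 3)(u + 1) = 0 at u ∈ {-1, 3}; ∂F/∂v = -6(v - 3) = 0 at v ∈ {3}.
The Hessian is diagonal: diag(F_uu, F_vv). Second derivatives: F_uu(-1)=24, F_uu(3)=-24; F_vv(3)=-6.
Local maxima occur where both diagonal entries negative: (3, 3). Count: 1.

1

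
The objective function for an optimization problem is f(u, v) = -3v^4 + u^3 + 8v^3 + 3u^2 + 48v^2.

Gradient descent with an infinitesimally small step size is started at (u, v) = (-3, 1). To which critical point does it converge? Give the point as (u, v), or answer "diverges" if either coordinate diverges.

f is separable, so gradient descent decouples: u follows -∂f/∂u, v follows -∂f/∂v.
∂f/∂u = 3u(u + 2); at u=-3 this is 9, so u decreases.
∂f/∂v = -12v(v - 4)(v + 2); at v=1 this is 108, so v decreases.
The u-coordinate has no critical point in that direction and runs off to infinity.

diverges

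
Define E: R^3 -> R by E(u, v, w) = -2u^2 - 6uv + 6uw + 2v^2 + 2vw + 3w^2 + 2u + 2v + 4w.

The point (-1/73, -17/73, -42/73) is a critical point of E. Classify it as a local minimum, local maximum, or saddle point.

The Hessian is constant: H = [[-4, -6, 6], [-6, 4, 2], [6, 2, 6]].
Leading principal minors: Δ₁ = -4, Δ₂ = -52, Δ₃ = -584.
The minors fit neither the all-positive nor the alternating-sign pattern, so H is indefinite: a saddle point.

saddle point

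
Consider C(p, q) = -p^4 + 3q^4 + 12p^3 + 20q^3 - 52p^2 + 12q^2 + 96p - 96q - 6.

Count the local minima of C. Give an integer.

C separates as a function of p plus a function of q, so ∇C=0 decouples.
∂C/∂p = -4(p - 4)(p - 3)(p - 2) = 0 at p ∈ {2, 3, 4}; ∂C/∂q = 12(q - 1)(q + 2)(q + 4) = 0 at q ∈ {-4, -2, 1}.
The Hessian is diagonal: diag(C_pp, C_qq). Second derivatives: C_pp(2)=-8, C_pp(3)=4, C_pp(4)=-8; C_qq(-4)=120, C_qq(-2)=-72, C_qq(1)=180.
Local minima occur where both diagonal entries positive: (3, -4), (3, 1). Count: 2.

2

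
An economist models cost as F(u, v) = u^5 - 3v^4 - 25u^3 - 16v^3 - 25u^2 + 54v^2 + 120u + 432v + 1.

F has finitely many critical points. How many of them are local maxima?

4

F separates as a function of u plus a function of v, so ∇F=0 decouples.
∂F/∂u = 5(u - 4)(u - 1)(u + 2)(u + 3) = 0 at u ∈ {-3, -2, 1, 4}; ∂F/∂v = -12(v - 3)(v + 3)(v + 4) = 0 at v ∈ {-4, -3, 3}.
The Hessian is diagonal: diag(F_uu, F_vv). Second derivatives: F_uu(-3)=-140, F_uu(-2)=90, F_uu(1)=-180, F_uu(4)=630; F_vv(-4)=-84, F_vv(-3)=72, F_vv(3)=-504.
Local maxima occur where both diagonal entries negative: (-3, -4), (-3, 3), (1, -4), (1, 3). Count: 4.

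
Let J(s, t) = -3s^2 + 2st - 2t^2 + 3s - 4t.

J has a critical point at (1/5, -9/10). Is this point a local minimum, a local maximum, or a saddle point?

The Hessian of J is constant: H = [[-6, 2], [2, -4]].
det(H) = (-6)·(-4) − 2² = 20.
det(H) > 0 and tr(H) = -10 < 0, so H is negative definite and the point is a local maximum.

local maximum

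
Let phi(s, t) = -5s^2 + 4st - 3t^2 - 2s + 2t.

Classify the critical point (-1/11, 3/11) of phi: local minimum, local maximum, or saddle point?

The Hessian of phi is constant: H = [[-10, 4], [4, -6]].
det(H) = (-10)·(-6) − 4² = 44.
det(H) > 0 and tr(H) = -16 < 0, so H is negative definite and the point is a local maximum.

local maximum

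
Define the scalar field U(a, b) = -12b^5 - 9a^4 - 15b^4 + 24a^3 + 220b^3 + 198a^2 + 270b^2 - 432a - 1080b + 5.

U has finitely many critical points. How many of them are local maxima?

4

U separates as a function of a plus a function of b, so ∇U=0 decouples.
∂U/∂a = -36(a - 4)(a - 1)(a + 3) = 0 at a ∈ {-3, 1, 4}; ∂U/∂b = -60(b - 3)(b - 1)(b + 2)(b + 3) = 0 at b ∈ {-3, -2, 1, 3}.
The Hessian is diagonal: diag(U_aa, U_bb). Second derivatives: U_aa(-3)=-1008, U_aa(1)=432, U_aa(4)=-756; U_bb(-3)=1440, U_bb(-2)=-900, U_bb(1)=1440, U_bb(3)=-3600.
Local maxima occur where both diagonal entries negative: (-3, -2), (-3, 3), (4, -2), (4, 3). Count: 4.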